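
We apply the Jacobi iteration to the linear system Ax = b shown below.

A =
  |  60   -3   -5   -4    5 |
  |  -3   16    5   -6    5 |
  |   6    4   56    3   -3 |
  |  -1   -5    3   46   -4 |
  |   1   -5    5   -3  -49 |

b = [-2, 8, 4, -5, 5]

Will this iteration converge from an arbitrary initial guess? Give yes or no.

yes

Let D = diag(60, 16, 56, 46, -49); L, U the strict triangles.
Jacobi T = -D⁻¹(L+U): T[0,1] = -(-3)/(60) = +0.0500; T[0,0] = 0.
  T[0,:] = [+0.0000, +0.0500, +0.0833, +0.0667, -0.0833]
  T[1,:] = [+0.1875, +0.0000, -0.3125, +0.3750, -0.3125]
  T[2,:] = [-0.1071, -0.0714, +0.0000, -0.0536, +0.0536]
  T[3,:] = [+0.0217, +0.1087, -0.0652, +0.0000, +0.0870]
  T[4,:] = [+0.0204, -0.1020, +0.1020, -0.0612, +0.0000]
|λ(T)| sorted: 0.3719, 0.2782, 0.1248, 0.1248, 0.0191.
ρ = 0.3719; 0.3719 < 1: convergent.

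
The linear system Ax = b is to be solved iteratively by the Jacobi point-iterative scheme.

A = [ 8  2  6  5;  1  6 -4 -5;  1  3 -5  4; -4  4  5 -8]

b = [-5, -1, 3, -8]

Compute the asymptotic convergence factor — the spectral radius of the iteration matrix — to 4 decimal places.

Let D = diag(8, 6, -5, -8); L, U the strict triangles.
Jacobi: T = -D⁻¹(L+U), T[0,2] = -(6)/(8) = -0.7500; T[0,0] = 0.
  T[0,:] = [+0.0000  -0.2500  -0.7500  -0.6250]
  T[1,:] = [-0.1667  +0.0000  +0.6667  +0.8333]
  T[2,:] = [+0.2000  +0.6000  +0.0000  +0.8000]
  T[3,:] = [-0.5000  +0.5000  +0.6250  +0.0000]
|eigenvalues of T|: 1.5062, 0.6914, 0.4296, 0.4296.
ρ = 1.5062; 1.5062 > 1: divergent.

1.5062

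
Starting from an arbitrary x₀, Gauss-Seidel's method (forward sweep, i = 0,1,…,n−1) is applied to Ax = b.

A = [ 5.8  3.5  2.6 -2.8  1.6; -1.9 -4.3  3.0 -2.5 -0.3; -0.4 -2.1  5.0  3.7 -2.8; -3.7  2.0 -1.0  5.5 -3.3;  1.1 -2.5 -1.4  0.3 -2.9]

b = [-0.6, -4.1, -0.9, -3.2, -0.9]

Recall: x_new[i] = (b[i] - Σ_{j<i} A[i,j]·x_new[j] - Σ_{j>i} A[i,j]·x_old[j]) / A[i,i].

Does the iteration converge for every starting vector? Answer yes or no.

Diagonal D = diag(5.8, -4.3, 5, 5.5, -2.9); L, U strict lower/upper.
Gauss-Seidel: T = -(D+L)⁻¹U, row 0 first, T[0,4] = -(1.6)/(5.8) = -0.2759; later rows by forward substitution.
  T[0,:] = [+0.0000, -0.6034, -0.4483, +0.4828, -0.2759]
  T[1,:] = [+0.0000, +0.2666, +0.8957, -0.7947, +0.0521]
  T[2,:] = [+0.0000, +0.0637, +0.3404, -1.0352, +0.5598]
  T[3,:] = [+0.0000, -0.4913, -0.5654, +0.4255, +0.4973]
  T[4,:] = [+0.0000, -0.5403, -1.1650, +1.4120, -0.3684]
|eigenvalues of T|: 1.5887, 0.4995, 0.4995, 0.1789, 0.0000.
spectral radius ρ = 1.5887; 1.5887 > 1, so it fails to converge.

no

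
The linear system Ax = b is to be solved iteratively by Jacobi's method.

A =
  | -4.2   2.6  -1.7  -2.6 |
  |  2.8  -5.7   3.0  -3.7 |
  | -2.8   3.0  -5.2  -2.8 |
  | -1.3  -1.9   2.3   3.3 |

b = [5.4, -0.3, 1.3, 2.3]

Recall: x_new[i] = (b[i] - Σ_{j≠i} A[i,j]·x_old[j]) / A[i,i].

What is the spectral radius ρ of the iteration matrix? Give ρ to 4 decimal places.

A = D + L + U where D = diag(-4.2, -5.7, -5.2, 3.3).
T_J = -D⁻¹(L+U): T[3,1] = -(-1.9)/(3.3) = +0.5758; T[3,3] = 0.
  T[0,:] = [+0.0000  +0.6190  -0.4048  -0.6190]
  T[1,:] = [+0.4912  +0.0000  +0.5263  -0.6491]
  T[2,:] = [-0.5385  +0.5769  +0.0000  -0.5385]
  T[3,:] = [+0.3939  +0.5758  -0.6970  +0.0000]
|eigenvalues of T|: 1.1404, 0.6740, 0.6740, 0.3206.
ρ = 1.1404; 1.1404 > 1: divergent.

1.1404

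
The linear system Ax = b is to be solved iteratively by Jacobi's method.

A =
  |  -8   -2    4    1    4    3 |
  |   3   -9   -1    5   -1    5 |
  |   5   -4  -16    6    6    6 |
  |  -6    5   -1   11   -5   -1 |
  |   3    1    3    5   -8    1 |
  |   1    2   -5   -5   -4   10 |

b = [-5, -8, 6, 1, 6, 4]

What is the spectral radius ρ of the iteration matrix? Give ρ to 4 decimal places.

Let D = diag(-8, -9, -16, 11, -8, 10); L, U the strict triangles.
Jacobi T = -D⁻¹(L+U): T[3,1] = -(5)/(11) = -0.4545; T[3,3] = 0.
  T[0,:] = [+0.0000 -0.2500 +0.5000 +0.1250 +0.5000 +0.3750]
  T[1,:] = [+0.3333 +0.0000 -0.1111 +0.5556 -0.1111 +0.5556]
  T[2,:] = [+0.3125 -0.2500 +0.0000 +0.3750 +0.3750 +0.3750]
  T[3,:] = [+0.5455 -0.4545 +0.0909 +0.0000 +0.4545 +0.0909]
  T[4,:] = [+0.3750 +0.1250 +0.3750 +0.6250 +0.0000 +0.1250]
  T[5,:] = [-0.1000 -0.2000 +0.5000 +0.5000 +0.4000 +0.0000]
moduli |λ_i(T)| = 1.2141, 0.5485, 0.5485, 0.3733, 0.3733, 0.2438.
ρ(T) = max|λ| = 1.2141; 1.2141 > 1 ⇒ diverges.

1.2141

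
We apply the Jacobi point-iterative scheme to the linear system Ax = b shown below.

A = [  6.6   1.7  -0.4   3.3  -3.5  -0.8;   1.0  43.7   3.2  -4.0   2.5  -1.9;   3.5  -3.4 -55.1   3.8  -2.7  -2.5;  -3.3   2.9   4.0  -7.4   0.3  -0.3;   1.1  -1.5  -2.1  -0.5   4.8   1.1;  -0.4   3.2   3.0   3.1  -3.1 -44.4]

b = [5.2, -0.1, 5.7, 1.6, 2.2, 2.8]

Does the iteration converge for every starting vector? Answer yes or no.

A = D + L + U where D = diag(6.6, 43.7, -55.1, -7.4, 4.8, -44.4).
Jacobi: T = -D⁻¹(L+U), T[4,5] = -(1.1)/(4.8) = -0.2292; T[4,4] = 0.
  T[0,:] = [+0.0000 -0.2576 +0.0606 -0.5000 +0.5303 +0.1212]
  T[1,:] = [-0.0229 +0.0000 -0.0732 +0.0915 -0.0572 +0.0435]
  T[2,:] = [+0.0635 -0.0617 +0.0000 +0.0690 -0.0490 -0.0454]
  T[3,:] = [-0.4459 +0.3919 +0.5405 +0.0000 +0.0405 -0.0405]
  T[4,:] = [-0.2292 +0.3125 +0.4375 +0.1042 +0.0000 -0.2292]
  T[5,:] = [-0.0090 +0.0721 +0.0676 +0.0698 -0.0698 +0.0000]
|roots of det(T-λI)|: 0.4336, 0.2834, 0.1682, 0.1604, 0.0735, 0.0735.
ρ(T) = max|λ| = 0.4336; 0.4336 < 1: convergent.

yes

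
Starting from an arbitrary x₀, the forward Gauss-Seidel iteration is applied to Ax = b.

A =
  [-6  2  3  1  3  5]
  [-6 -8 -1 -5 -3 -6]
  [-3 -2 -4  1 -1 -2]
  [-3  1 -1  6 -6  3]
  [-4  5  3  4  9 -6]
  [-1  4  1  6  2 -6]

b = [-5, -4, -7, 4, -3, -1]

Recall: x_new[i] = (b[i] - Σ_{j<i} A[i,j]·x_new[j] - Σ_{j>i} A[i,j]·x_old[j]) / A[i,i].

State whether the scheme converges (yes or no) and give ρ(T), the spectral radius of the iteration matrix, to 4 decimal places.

Diagonal D = diag(-6, -8, -4, 6, 9, -6); L, U strict lower/upper.
GS T = -(D+L)⁻¹U: row 0 first, T[0,3] = -(1)/(-6) = +0.1667; later rows by forward substitution.
  T[0,:] = [+0.0000  +0.3333  +0.5000  +0.1667  +0.5000  +0.8333]
  T[1,:] = [+0.0000  -0.2500  -0.5000  -0.7500  -0.7500  -1.3750]
  T[2,:] = [+0.0000  -0.1250  -0.1250  +0.5000  -0.2500  -0.4375]
  T[3,:] = [+0.0000  +0.1875  +0.3125  +0.2917  +1.3333  +0.0729]
  T[4,:] = [+0.0000  +0.2454  +0.4028  +0.1944  +0.1296  +1.9144]
  T[5,:] = [+0.0000  +0.0262  +0.0093  -0.0880  +0.7515  -0.4174]
|λ(T)| sorted: 1.4977, 0.9143, 0.3686, 0.1699, 0.0135, 0.0000.
ρ = 1.4977; 1.4977 > 1 ⇒ diverges.

no, ρ = 1.4977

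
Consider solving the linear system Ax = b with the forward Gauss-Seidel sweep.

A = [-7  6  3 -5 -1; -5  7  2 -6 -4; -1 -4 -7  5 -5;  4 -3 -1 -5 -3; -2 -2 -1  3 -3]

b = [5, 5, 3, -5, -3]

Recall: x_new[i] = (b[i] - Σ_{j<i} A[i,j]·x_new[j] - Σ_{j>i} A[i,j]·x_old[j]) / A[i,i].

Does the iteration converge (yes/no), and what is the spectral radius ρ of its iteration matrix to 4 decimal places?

no, ρ = 1.6569

Diagonal D = diag(-7, 7, -7, -5, -3); L, U strict lower/upper.
GS T = -(D+L)⁻¹U: row 0 first, T[0,1] = -(6)/(-7) = +0.8571; later rows by forward substitution.
  T[0,:] = [+0.0000 +0.8571 +0.4286 -0.7143 -0.1429]
  T[1,:] = [+0.0000 +0.6122 +0.0204 +0.3469 +0.4694]
  T[2,:] = [+0.0000 -0.4723 -0.0729 +0.6181 -0.9621]
  T[3,:] = [+0.0000 +0.4128 +0.3452 -0.9032 -0.8035]
  T[4,:] = [+0.0000 -0.4093 +0.0702 -0.8643 -0.7005]
|λ(T)| sorted: 1.6569, 0.6041, 0.2702, 0.2587, 0.0000.
ρ = 1.6569; 1.6569 > 1 ⇒ diverges.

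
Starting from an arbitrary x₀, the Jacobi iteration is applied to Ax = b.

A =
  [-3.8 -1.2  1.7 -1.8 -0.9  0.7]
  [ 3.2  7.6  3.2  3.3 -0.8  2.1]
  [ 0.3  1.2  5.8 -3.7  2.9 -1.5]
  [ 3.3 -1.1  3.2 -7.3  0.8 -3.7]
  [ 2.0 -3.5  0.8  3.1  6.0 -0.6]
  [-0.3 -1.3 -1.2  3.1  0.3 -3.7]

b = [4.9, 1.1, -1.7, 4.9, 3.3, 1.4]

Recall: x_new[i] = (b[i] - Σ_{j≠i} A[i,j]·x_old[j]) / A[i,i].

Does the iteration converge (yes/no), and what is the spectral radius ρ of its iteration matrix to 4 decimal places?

no, ρ = 1.1435

Split A = D + L + U, D = diag(-3.8, 7.6, 5.8, -7.3, 6, -3.7).
Jacobi T = -D⁻¹(L+U): T[2,1] = -(1.2)/(5.8) = -0.2069; T[2,2] = 0.
  T[0,:] = [+0.0000  -0.3158  +0.4474  -0.4737  -0.2368  +0.1842]
  T[1,:] = [-0.4211  +0.0000  -0.4211  -0.4342  +0.1053  -0.2763]
  T[2,:] = [-0.0517  -0.2069  +0.0000  +0.6379  -0.5000  +0.2586]
  T[3,:] = [+0.4521  -0.1507  +0.4384  +0.0000  +0.1096  -0.5068]
  T[4,:] = [-0.3333  +0.5833  -0.1333  -0.5167  +0.0000  +0.1000]
  T[5,:] = [-0.0811  -0.3514  -0.3243  +0.8378  +0.0811  +0.0000]
|λ(T)| sorted: 1.1435, 0.9450, 0.9450, 0.4585, 0.2141, 0.2141.
ρ = 1.1435; 1.1435 > 1: divergent.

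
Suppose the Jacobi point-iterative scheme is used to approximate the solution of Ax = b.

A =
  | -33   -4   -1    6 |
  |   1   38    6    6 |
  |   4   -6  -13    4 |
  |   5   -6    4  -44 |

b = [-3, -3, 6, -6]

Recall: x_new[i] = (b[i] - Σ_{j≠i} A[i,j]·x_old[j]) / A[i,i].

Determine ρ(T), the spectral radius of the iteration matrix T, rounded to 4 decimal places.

0.4461

Let D = diag(-33, 38, -13, -44); L, U the strict triangles.
T_J = -D⁻¹(L+U): T[1,3] = -(6)/(38) = -0.1579; T[1,1] = 0.
  T[0,:] = [+0.0000  -0.1212  -0.0303  +0.1818]
  T[1,:] = [-0.0263  +0.0000  -0.1579  -0.1579]
  T[2,:] = [+0.3077  -0.4615  +0.0000  +0.3077]
  T[3,:] = [+0.1136  -0.1364  +0.0909  +0.0000]
|eigenvalues of T|: 0.4461, 0.2066, 0.2066, 0.0489.
ρ = 0.4461; 0.4461 < 1, so it converges for any x₀.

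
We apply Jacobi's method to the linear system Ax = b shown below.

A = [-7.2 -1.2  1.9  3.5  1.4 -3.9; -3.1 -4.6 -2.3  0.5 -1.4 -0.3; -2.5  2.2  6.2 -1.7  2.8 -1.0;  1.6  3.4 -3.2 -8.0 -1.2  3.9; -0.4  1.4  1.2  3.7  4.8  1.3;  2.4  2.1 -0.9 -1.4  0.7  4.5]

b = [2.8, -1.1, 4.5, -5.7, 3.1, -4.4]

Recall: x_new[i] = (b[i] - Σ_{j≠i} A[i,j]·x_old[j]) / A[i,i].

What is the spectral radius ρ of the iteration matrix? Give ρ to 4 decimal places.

1.1483

Let D = diag(-7.2, -4.6, 6.2, -8, 4.8, 4.5); L, U the strict triangles.
Jacobi T = -D⁻¹(L+U): T[3,2] = -(-3.2)/(-8) = -0.4000; T[3,3] = 0.
  T[0,:] = [+0.0000 -0.1667 +0.2639 +0.4861 +0.1944 -0.5417]
  T[1,:] = [-0.6739 +0.0000 -0.5000 +0.1087 -0.3043 -0.0652]
  T[2,:] = [+0.4032 -0.3548 +0.0000 +0.2742 -0.4516 +0.1613]
  T[3,:] = [+0.2000 +0.4250 -0.4000 +0.0000 -0.1500 +0.4875]
  T[4,:] = [+0.0833 -0.2917 -0.2500 -0.7708 +0.0000 -0.2708]
  T[5,:] = [-0.5333 -0.4667 +0.2000 +0.3111 -0.1556 +0.0000]
|λ(T)| sorted: 1.1483, 0.7331, 0.7107, 0.6628, 0.6628, 0.1111.
ρ = 1.1483; 1.1483 > 1: divergent.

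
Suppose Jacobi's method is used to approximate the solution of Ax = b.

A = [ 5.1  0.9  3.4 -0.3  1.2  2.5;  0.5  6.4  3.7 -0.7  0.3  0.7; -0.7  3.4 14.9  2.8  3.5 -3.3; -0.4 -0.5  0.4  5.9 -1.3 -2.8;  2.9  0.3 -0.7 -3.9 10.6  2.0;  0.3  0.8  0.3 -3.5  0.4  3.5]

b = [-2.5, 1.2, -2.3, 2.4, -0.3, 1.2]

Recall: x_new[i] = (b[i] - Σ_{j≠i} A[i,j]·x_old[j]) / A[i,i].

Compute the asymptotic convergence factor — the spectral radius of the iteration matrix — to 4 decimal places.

0.9242

A = D + L + U where D = diag(5.1, 6.4, 14.9, 5.9, 10.6, 3.5).
T_J = -D⁻¹(L+U): T[1,4] = -(0.3)/(6.4) = -0.0469; T[1,1] = 0.
  T[0,:] = [+0.0000  -0.1765  -0.6667  +0.0588  -0.2353  -0.4902]
  T[1,:] = [-0.0781  +0.0000  -0.5781  +0.1094  -0.0469  -0.1094]
  T[2,:] = [+0.0470  -0.2282  +0.0000  -0.1879  -0.2349  +0.2215]
  T[3,:] = [+0.0678  +0.0847  -0.0678  +0.0000  +0.2203  +0.4746]
  T[4,:] = [-0.2736  -0.0283  +0.0660  +0.3679  +0.0000  -0.1887]
  T[5,:] = [-0.0857  -0.2286  -0.0857  +1.0000  -0.1143  +0.0000]
|λ(T)| sorted: 0.9242, 0.7231, 0.4220, 0.3276, 0.3276, 0.0911.
spectral radius ρ = 0.9242; 0.9242 < 1, so it converges for any x₀.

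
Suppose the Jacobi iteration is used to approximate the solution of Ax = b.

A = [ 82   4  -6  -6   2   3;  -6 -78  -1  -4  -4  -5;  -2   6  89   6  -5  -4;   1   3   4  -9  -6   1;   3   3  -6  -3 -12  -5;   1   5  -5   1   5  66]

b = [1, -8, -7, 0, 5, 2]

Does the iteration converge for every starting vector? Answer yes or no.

yes

Diagonal D = diag(82, -78, 89, -9, -12, 66); L, U strict lower/upper.
Jacobi T = -D⁻¹(L+U): T[1,3] = -(-4)/(-78) = -0.0513; T[1,1] = 0.
  T[0,:] = [+0.0000  -0.0488  +0.0732  +0.0732  -0.0244  -0.0366]
  T[1,:] = [-0.0769  +0.0000  -0.0128  -0.0513  -0.0513  -0.0641]
  T[2,:] = [+0.0225  -0.0674  +0.0000  -0.0674  +0.0562  +0.0449]
  T[3,:] = [+0.1111  +0.3333  +0.4444  +0.0000  -0.6667  +0.1111]
  T[4,:] = [+0.2500  +0.2500  -0.5000  -0.2500  +0.0000  -0.4167]
  T[5,:] = [-0.0152  -0.0758  +0.0758  -0.0152  -0.0758  +0.0000]
|λ(T)| sorted: 0.4160, 0.2437, 0.2437, 0.1686, 0.1608, 0.0316.
ρ = 0.4160; 0.4160 < 1: convergent.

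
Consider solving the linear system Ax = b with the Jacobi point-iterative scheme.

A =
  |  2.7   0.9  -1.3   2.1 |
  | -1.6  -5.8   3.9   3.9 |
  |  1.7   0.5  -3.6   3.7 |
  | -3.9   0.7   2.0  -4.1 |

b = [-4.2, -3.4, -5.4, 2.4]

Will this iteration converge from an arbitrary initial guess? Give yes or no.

Diagonal D = diag(2.7, -5.8, -3.6, -4.1); L, U strict lower/upper.
T_J = -D⁻¹(L+U): T[3,1] = -(0.7)/(-4.1) = +0.1707; T[3,3] = 0.
  T[0,:] = [+0.0000, -0.3333, +0.4815, -0.7778]
  T[1,:] = [-0.2759, +0.0000, +0.6724, +0.6724]
  T[2,:] = [+0.4722, +0.1389, +0.0000, +1.0278]
  T[3,:] = [-0.9512, +0.1707, +0.4878, +0.0000]
|roots of det(T-λI)|: 1.4109, 1.1909, 0.3387, 0.1187.
ρ = 1.4109; 1.4109 > 1: divergent.

no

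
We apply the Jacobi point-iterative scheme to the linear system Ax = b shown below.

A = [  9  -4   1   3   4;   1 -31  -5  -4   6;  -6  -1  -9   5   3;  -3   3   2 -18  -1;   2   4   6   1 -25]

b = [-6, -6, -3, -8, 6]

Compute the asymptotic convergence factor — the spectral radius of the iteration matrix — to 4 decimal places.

Split A = D + L + U, D = diag(9, -31, -9, -18, -25).
Jacobi: T = -D⁻¹(L+U), T[2,3] = -(5)/(-9) = +0.5556; T[2,2] = 0.
  T[0,:] = [+0.0000, +0.4444, -0.1111, -0.3333, -0.4444]
  T[1,:] = [+0.0323, +0.0000, -0.1613, -0.1290, +0.1935]
  T[2,:] = [-0.6667, -0.1111, +0.0000, +0.5556, +0.3333]
  T[3,:] = [-0.1667, +0.1667, +0.1111, +0.0000, -0.0556]
  T[4,:] = [+0.0800, +0.1600, +0.2400, +0.0400, +0.0000]
|λ(T)| sorted: 0.6592, 0.4860, 0.4860, 0.1825, 0.1038.
ρ = 0.6592; 0.6592 < 1 ⇒ converges.

0.6592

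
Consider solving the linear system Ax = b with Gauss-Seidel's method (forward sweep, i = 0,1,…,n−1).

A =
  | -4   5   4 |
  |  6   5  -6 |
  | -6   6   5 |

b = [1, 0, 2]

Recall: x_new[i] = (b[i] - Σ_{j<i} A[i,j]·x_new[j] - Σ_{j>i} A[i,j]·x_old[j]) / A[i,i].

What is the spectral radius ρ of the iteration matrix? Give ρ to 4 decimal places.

1.5000

A = D + L + U where D = diag(-4, 5, 5).
Gauss-Seidel: T = -(D+L)⁻¹U, row 0 first, T[0,2] = -(4)/(-4) = +1.0000; later rows by forward substitution.
  T[0,:] = [+0.0000  +1.2500  +1.0000]
  T[1,:] = [+0.0000  -1.5000  -0.0000]
  T[2,:] = [+0.0000  +3.3000  +1.2000]
moduli |λ_i(T)| = 1.5000, 1.2000, 0.0000.
ρ(T) = max|λ| = 1.5000; 1.5000 > 1, so it fails to converge.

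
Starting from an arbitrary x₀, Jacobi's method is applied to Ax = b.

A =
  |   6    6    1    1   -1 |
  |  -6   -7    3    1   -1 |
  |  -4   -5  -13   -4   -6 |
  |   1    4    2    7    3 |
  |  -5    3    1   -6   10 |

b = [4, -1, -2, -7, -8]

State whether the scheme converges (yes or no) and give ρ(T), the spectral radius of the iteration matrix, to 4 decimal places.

no, ρ = 1.1259

Split A = D + L + U, D = diag(6, -7, -13, 7, 10).
Jacobi: T = -D⁻¹(L+U), T[3,0] = -(1)/(7) = -0.1429; T[3,3] = 0.
  T[0,:] = [+0.0000 -1.0000 -0.1667 -0.1667 +0.1667]
  T[1,:] = [-0.8571 +0.0000 +0.4286 +0.1429 -0.1429]
  T[2,:] = [-0.3077 -0.3846 +0.0000 -0.3077 -0.4615]
  T[3,:] = [-0.1429 -0.5714 -0.2857 +0.0000 -0.4286]
  T[4,:] = [+0.5000 -0.3000 -0.1000 +0.6000 +0.0000]
eigenvalue magnitudes: 1.1259, 0.8525, 0.6691, 0.6691, 0.2107.
ρ(T) = max|λ| = 1.1259; 1.1259 > 1 ⇒ diverges.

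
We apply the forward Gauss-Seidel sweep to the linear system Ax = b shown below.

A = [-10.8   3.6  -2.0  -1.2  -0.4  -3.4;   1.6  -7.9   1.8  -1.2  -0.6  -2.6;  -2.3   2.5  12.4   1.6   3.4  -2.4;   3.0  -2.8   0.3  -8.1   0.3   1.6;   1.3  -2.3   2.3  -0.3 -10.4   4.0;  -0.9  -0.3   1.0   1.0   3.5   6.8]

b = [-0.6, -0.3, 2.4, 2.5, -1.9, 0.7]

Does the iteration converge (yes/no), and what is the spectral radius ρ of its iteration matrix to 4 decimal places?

Write A = D+L+U with D = diag(-10.8, -7.9, 12.4, -8.1, -10.4, 6.8).
Gauss-Seidel: T = -(D+L)⁻¹U, row 0 first, T[0,4] = -(-0.4)/(-10.8) = -0.0370; later rows by forward substitution.
  T[0,:] = [+0.0000  +0.3333  -0.1852  -0.1111  -0.0370  -0.3148]
  T[1,:] = [+0.0000  +0.0675  +0.1903  -0.1744  -0.0835  -0.3929]
  T[2,:] = [+0.0000  +0.0482  -0.0727  -0.1145  -0.2642  +0.2144]
  T[3,:] = [+0.0000  +0.1019  -0.1371  +0.0149  +0.0424  +0.2247]
  T[4,:] = [+0.0000  +0.0345  -0.0774  -0.0011  -0.0458  +0.4731]
  T[5,:] = [+0.0000  +0.0073  +0.0546  -0.0072  +0.0476  -0.3671]
|roots of det(T-λI)|: 0.5086, 0.1762, 0.1762, 0.1032, 0.0113, 0.0000.
spectral radius ρ = 0.5086; 0.5086 < 1 ⇒ converges.

yes, ρ = 0.5086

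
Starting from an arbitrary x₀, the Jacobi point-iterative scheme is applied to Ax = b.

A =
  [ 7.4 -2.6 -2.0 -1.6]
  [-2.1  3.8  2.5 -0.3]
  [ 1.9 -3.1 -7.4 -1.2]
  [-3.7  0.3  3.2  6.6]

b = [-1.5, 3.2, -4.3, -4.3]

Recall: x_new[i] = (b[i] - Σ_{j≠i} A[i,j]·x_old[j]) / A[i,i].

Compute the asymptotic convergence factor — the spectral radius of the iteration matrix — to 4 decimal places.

0.9418

Let D = diag(7.4, 3.8, -7.4, 6.6); L, U the strict triangles.
Jacobi T = -D⁻¹(L+U): T[3,1] = -(0.3)/(6.6) = -0.0455; T[3,3] = 0.
  T[0,:] = [+0.0000 +0.3514 +0.2703 +0.2162]
  T[1,:] = [+0.5526 +0.0000 -0.6579 +0.0789]
  T[2,:] = [+0.2568 -0.4189 +0.0000 -0.1622]
  T[3,:] = [+0.5606 -0.0455 -0.4848 +0.0000]
eigenvalue magnitudes: 0.9418, 0.7096, 0.2795, 0.0473.
ρ = 0.9418; 0.9418 < 1 ⇒ converges.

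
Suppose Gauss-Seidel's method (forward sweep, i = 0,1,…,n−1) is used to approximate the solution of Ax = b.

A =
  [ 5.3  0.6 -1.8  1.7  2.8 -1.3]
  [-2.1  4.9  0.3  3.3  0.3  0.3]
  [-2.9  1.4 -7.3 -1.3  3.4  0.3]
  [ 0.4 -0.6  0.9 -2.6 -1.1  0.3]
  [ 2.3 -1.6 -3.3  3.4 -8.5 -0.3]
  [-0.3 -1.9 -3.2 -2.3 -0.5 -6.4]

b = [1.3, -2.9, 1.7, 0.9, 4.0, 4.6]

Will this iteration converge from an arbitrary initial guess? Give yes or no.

yes

Split A = D + L + U, D = diag(5.3, 4.9, -7.3, -2.6, -8.5, -6.4).
Gauss-Seidel: T = -(D+L)⁻¹U, row 0 first, T[0,2] = -(-1.8)/(5.3) = +0.3396; later rows by forward substitution.
  T[0,:] = [+0.0000 -0.1132 +0.3396 -0.3208 -0.5283 +0.2453]
  T[1,:] = [+0.0000 -0.0485 +0.0843 -0.8109 -0.2876 +0.0439]
  T[2,:] = [+0.0000 +0.0357 -0.1187 -0.2062 +0.6205 -0.0479]
  T[3,:] = [+0.0000 +0.0061 -0.0083 +0.0664 -0.2232 +0.1264]
  T[4,:] = [+0.0000 -0.0329 +0.1188 +0.1725 -0.4190 +0.0920]
  T[5,:] = [+0.0000 +0.0022 +0.0121 +0.3215 -0.0871 -0.0532]
|λ(T)| sorted: 0.5655, 0.1900, 0.1353, 0.1353, 0.0004, 0.0000.
spectral radius ρ = 0.5655; 0.5655 < 1 ⇒ converges.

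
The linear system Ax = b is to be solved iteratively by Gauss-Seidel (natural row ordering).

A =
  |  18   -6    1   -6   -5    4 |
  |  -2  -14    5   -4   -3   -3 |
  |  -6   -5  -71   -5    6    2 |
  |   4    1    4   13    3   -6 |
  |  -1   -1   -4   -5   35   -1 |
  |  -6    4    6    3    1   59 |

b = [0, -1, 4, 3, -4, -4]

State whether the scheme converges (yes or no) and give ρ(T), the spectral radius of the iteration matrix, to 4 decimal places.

Let D = diag(18, -14, -71, 13, 35, 59); L, U the strict triangles.
Gauss-Seidel: T = -(D+L)⁻¹U, row 0 first, T[0,1] = -(-6)/(18) = +0.3333; later rows by forward substitution.
  T[0,:] = [+0.0000, +0.3333, -0.0556, +0.3333, +0.2778, -0.2222]
  T[1,:] = [+0.0000, -0.0476, +0.3651, -0.3333, -0.2540, -0.1825]
  T[2,:] = [+0.0000, -0.0248, -0.0210, -0.0751, +0.0789, +0.0598]
  T[3,:] = [+0.0000, -0.0913, -0.0045, -0.0538, -0.3210, +0.5256]
  T[4,:] = [+0.0000, -0.0077, +0.0058, -0.0163, -0.0362, +0.0989]
  T[5,:] = [+0.0000, +0.0444, -0.0281, +0.0671, +0.0544, -0.0447]
|eigenvalues of T|: 0.3450, 0.0735, 0.0735, 0.0660, 0.0457, 0.0000.
ρ(T) = max|λ| = 0.3450; 0.3450 < 1, so it converges for any x₀.

yes, ρ = 0.3450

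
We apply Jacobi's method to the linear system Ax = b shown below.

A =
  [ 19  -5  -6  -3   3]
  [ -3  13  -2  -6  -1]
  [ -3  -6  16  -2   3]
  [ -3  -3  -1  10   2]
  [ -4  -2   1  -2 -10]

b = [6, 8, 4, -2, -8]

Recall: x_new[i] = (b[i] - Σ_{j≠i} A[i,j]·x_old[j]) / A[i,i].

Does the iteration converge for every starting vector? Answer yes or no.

yes

A = D + L + U where D = diag(19, 13, 16, 10, -10).
Jacobi: T = -D⁻¹(L+U), T[1,2] = -(-2)/(13) = +0.1538; T[1,1] = 0.
  T[0,:] = [+0.0000 +0.2632 +0.3158 +0.1579 -0.1579]
  T[1,:] = [+0.2308 +0.0000 +0.1538 +0.4615 +0.0769]
  T[2,:] = [+0.1875 +0.3750 +0.0000 +0.1250 -0.1875]
  T[3,:] = [+0.3000 +0.3000 +0.1000 +0.0000 -0.2000]
  T[4,:] = [-0.4000 -0.2000 +0.1000 -0.2000 +0.0000]
eigenvalue magnitudes: 0.8389, 0.3310, 0.3310, 0.1646, 0.0626.
ρ(T) = max|λ| = 0.8389; 0.8389 < 1: convergent.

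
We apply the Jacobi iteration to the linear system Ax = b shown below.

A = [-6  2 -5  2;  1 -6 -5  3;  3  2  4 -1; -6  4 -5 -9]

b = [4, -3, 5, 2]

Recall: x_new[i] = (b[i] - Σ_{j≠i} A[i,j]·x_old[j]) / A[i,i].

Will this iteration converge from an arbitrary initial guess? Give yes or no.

no

Write A = D+L+U with D = diag(-6, -6, 4, -9).
Jacobi: T = -D⁻¹(L+U), T[2,0] = -(3)/(4) = -0.7500; T[2,2] = 0.
  T[0,:] = [+0.0000  +0.3333  -0.8333  +0.3333]
  T[1,:] = [+0.1667  +0.0000  -0.8333  +0.5000]
  T[2,:] = [-0.7500  -0.5000  +0.0000  +0.2500]
  T[3,:] = [-0.6667  +0.4444  -0.5556  +0.0000]
moduli |λ_i(T)| = 1.1890, 0.6152, 0.6152, 0.0686.
spectral radius ρ = 1.1890; 1.1890 > 1, so it fails to converge.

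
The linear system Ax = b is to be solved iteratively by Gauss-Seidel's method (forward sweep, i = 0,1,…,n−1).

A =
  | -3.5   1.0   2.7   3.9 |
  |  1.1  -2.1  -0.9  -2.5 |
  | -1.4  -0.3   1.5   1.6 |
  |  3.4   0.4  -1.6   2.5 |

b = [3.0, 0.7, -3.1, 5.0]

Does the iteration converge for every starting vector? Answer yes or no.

Diagonal D = diag(-3.5, -2.1, 1.5, 2.5); L, U strict lower/upper.
Gauss-Seidel: T = -(D+L)⁻¹U, row 0 first, T[0,2] = -(2.7)/(-3.5) = +0.7714; later rows by forward substitution.
  T[0,:] = [+0.0000  +0.2857  +0.7714  +1.1143]
  T[1,:] = [+0.0000  +0.1497  -0.0245  -0.6068]
  T[2,:] = [+0.0000  +0.2966  +0.7151  -0.1480]
  T[3,:] = [+0.0000  -0.2227  -0.5876  -1.5131]
|roots of det(T-λI)|: 1.6018, 0.8178, 0.1356, 0.0000.
spectral radius ρ = 1.6018; 1.6018 > 1, so it fails to converge.

no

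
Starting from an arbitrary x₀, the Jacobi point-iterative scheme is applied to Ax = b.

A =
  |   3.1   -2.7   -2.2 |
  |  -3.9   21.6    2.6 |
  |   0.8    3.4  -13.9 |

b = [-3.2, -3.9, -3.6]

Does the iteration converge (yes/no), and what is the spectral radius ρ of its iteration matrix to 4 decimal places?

yes, ρ = 0.4715

Write A = D+L+U with D = diag(3.1, 21.6, -13.9).
Jacobi: T = -D⁻¹(L+U), T[2,1] = -(3.4)/(-13.9) = +0.2446; T[2,2] = 0.
  T[0,:] = [+0.0000 +0.8710 +0.7097]
  T[1,:] = [+0.1806 +0.0000 -0.1204]
  T[2,:] = [+0.0576 +0.2446 +0.0000]
|roots of det(T-λI)|: 0.4715, 0.2795, 0.1921.
ρ = 0.4715; 0.4715 < 1, so it converges for any x₀.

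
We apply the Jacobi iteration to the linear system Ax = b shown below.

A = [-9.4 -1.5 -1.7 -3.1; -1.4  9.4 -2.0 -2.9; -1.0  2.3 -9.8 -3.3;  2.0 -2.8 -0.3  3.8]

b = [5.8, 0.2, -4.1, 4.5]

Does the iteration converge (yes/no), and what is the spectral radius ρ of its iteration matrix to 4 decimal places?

yes, ρ = 0.7341

Let D = diag(-9.4, 9.4, -9.8, 3.8); L, U the strict triangles.
T_J = -D⁻¹(L+U): T[1,0] = -(-1.4)/(9.4) = +0.1489; T[1,1] = 0.
  T[0,:] = [+0.0000, -0.1596, -0.1809, -0.3298]
  T[1,:] = [+0.1489, +0.0000, +0.2128, +0.3085]
  T[2,:] = [-0.1020, +0.2347, +0.0000, -0.3367]
  T[3,:] = [-0.5263, +0.7368, +0.0789, +0.0000]
moduli |λ_i(T)| = 0.7341, 0.4740, 0.2725, 0.0124.
ρ = 0.7341; 0.7341 < 1 ⇒ converges.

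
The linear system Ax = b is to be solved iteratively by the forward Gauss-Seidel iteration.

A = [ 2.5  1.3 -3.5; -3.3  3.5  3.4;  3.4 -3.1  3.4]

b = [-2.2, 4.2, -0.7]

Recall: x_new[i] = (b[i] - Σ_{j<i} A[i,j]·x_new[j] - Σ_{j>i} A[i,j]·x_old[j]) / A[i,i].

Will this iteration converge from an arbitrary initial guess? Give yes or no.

Write A = D+L+U with D = diag(2.5, 3.5, 3.4).
Gauss-Seidel: T = -(D+L)⁻¹U, row 0 first, T[0,1] = -(1.3)/(2.5) = -0.5200; later rows by forward substitution.
  T[0,:] = [+0.0000, -0.5200, +1.4000]
  T[1,:] = [+0.0000, -0.4903, +0.3486]
  T[2,:] = [+0.0000, +0.0730, -1.0822]
eigenvalue magnitudes: 1.1224, 0.4500, 0.0000.
spectral radius ρ = 1.1224; 1.1224 > 1: divergent.

no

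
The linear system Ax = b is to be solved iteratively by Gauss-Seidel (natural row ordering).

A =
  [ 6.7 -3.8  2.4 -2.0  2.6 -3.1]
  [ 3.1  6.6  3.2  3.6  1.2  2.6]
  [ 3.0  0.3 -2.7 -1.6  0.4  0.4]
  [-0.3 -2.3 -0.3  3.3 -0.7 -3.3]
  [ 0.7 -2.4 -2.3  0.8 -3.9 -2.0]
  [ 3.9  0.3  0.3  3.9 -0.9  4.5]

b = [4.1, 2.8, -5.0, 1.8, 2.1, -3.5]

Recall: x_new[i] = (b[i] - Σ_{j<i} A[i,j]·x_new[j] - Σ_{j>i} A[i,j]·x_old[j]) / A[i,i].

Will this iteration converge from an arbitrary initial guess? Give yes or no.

Diagonal D = diag(6.7, 6.6, -2.7, 3.3, -3.9, 4.5); L, U strict lower/upper.
T_GS = -(D+L)⁻¹U: row 0 first, T[0,5] = -(-3.1)/(6.7) = +0.4627; later rows by forward substitution.
  T[0,:] = [+0.0000 +0.5672 -0.3582 +0.2985 -0.3881 +0.4627]
  T[1,:] = [+0.0000 -0.2664 -0.3166 -0.6857 +0.0005 -0.6113]
  T[2,:] = [+0.0000 +0.6006 -0.4332 -0.3371 -0.2830 +0.5943]
  T[3,:] = [+0.0000 -0.0795 -0.2926 -0.4814 +0.1514 +0.6701]
  T[4,:] = [+0.0000 -0.1048 +0.3260 +0.5756 +0.1280 -0.2667]
  T[5,:] = [+0.0000 -0.4659 +0.6792 +0.3418 +0.2495 -1.0339]
|roots of det(T-λI)|: 1.5246, 0.9621, 0.2663, 0.2663, 0.1477, 0.0000.
ρ(T) = max|λ| = 1.5246; 1.5246 > 1: divergent.

no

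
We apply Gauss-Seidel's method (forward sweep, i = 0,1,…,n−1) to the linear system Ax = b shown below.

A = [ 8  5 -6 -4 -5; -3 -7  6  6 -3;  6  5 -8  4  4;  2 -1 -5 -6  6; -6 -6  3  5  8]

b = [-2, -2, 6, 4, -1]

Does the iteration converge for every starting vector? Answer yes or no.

no

Write A = D+L+U with D = diag(8, -7, -8, -6, 8).
T_GS = -(D+L)⁻¹U: row 0 first, T[0,1] = -(5)/(8) = -0.6250; later rows by forward substitution.
  T[0,:] = [+0.0000  -0.6250  +0.7500  +0.5000  +0.6250]
  T[1,:] = [+0.0000  +0.2679  +0.5357  +0.6429  -0.6964]
  T[2,:] = [+0.0000  -0.3013  +0.8973  +1.2768  +0.5335]
  T[3,:] = [+0.0000  -0.0019  -0.5871  -1.0045  +0.8798]
  T[4,:] = [+0.0000  -0.1537  +0.9947  +1.0061  -0.8035]
moduli |λ_i(T)| = 1.5785, 1.0015, 0.3909, 0.3251, 0.0000.
ρ(T) = max|λ| = 1.5785; 1.5785 > 1: divergent.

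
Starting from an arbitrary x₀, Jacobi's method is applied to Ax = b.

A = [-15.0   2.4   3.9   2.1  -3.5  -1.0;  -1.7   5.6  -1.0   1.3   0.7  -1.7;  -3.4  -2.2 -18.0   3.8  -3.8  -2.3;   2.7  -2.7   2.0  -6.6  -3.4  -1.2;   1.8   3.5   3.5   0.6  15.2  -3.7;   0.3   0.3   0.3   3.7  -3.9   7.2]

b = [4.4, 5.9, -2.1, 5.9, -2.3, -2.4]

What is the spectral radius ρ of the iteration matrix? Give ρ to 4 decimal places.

0.8288

Write A = D+L+U with D = diag(-15, 5.6, -18, -6.6, 15.2, 7.2).
T_J = -D⁻¹(L+U): T[0,2] = -(3.9)/(-15) = +0.2600; T[0,0] = 0.
  T[0,:] = [+0.0000 +0.1600 +0.2600 +0.1400 -0.2333 -0.0667]
  T[1,:] = [+0.3036 +0.0000 +0.1786 -0.2321 -0.1250 +0.3036]
  T[2,:] = [-0.1889 -0.1222 +0.0000 +0.2111 -0.2111 -0.1278]
  T[3,:] = [+0.4091 -0.4091 +0.3030 +0.0000 -0.5152 -0.1818]
  T[4,:] = [-0.1184 -0.2303 -0.2303 -0.0395 +0.0000 +0.2434]
  T[5,:] = [-0.0417 -0.0417 -0.0417 -0.5139 +0.5417 +0.0000]
|roots of det(T-λI)|: 0.8288, 0.5390, 0.5390, 0.1361, 0.1361, 0.0389.
spectral radius ρ = 0.8288; 0.8288 < 1 ⇒ converges.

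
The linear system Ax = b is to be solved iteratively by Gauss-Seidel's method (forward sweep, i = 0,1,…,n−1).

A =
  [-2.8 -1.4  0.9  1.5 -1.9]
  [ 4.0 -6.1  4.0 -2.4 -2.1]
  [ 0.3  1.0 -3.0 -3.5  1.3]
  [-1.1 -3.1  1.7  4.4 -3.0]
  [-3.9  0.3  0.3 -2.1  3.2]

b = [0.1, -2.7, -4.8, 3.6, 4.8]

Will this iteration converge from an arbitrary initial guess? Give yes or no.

no

A = D + L + U where D = diag(-2.8, -6.1, -3, 4.4, 3.2).
T_GS = -(D+L)⁻¹U: row 0 first, T[0,4] = -(-1.9)/(-2.8) = -0.6786; later rows by forward substitution.
  T[0,:] = [+0.0000 -0.5000 +0.3214 +0.5357 -0.6786]
  T[1,:] = [+0.0000 -0.3279 +0.8665 -0.0422 -0.7892]
  T[2,:] = [+0.0000 -0.1593 +0.3210 -1.1271 +0.1024]
  T[3,:] = [+0.0000 -0.2945 +0.5668 +0.5397 -0.0834]
  T[4,:] = [+0.0000 -0.7569 +0.6524 +1.1167 -0.8174]
|roots of det(T-λI)|: 1.1824, 0.7173, 0.7173, 0.5225, 0.0000.
spectral radius ρ = 1.1824; 1.1824 > 1, so it fails to converge.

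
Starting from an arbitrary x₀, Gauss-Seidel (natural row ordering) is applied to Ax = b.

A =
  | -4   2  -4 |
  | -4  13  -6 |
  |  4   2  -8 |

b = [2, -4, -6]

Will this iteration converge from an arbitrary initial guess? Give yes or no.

Diagonal D = diag(-4, 13, -8); L, U strict lower/upper.
Gauss-Seidel: T = -(D+L)⁻¹U, row 0 first, T[0,2] = -(-4)/(-4) = -1.0000; later rows by forward substitution.
  T[0,:] = [+0.0000 +0.5000 -1.0000]
  T[1,:] = [+0.0000 +0.1538 +0.1538]
  T[2,:] = [+0.0000 +0.2885 -0.4615]
|eigenvalues of T|: 0.5267, 0.2191, 0.0000.
ρ = 0.5267; 0.5267 < 1, so it converges for any x₀.

yes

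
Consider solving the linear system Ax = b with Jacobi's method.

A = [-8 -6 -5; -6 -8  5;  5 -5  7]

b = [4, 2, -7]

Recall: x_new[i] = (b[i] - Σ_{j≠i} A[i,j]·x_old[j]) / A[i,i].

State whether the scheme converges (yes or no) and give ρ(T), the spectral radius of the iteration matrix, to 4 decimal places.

no, ρ = 1.3916

Let D = diag(-8, -8, 7); L, U the strict triangles.
T_J = -D⁻¹(L+U): T[2,0] = -(5)/(7) = -0.7143; T[2,2] = 0.
  T[0,:] = [+0.0000, -0.7500, -0.6250]
  T[1,:] = [-0.7500, +0.0000, +0.6250]
  T[2,:] = [-0.7143, +0.7143, +0.0000]
eigenvalue magnitudes: 1.3916, 0.7500, 0.6416.
ρ(T) = max|λ| = 1.3916; 1.3916 > 1 ⇒ diverges.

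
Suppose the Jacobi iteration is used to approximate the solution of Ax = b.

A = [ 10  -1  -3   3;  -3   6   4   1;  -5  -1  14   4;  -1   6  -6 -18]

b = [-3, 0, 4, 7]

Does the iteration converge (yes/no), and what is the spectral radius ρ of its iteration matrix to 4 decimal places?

yes, ρ = 0.5501

Split A = D + L + U, D = diag(10, 6, 14, -18).
Jacobi T = -D⁻¹(L+U): T[1,0] = -(-3)/(6) = +0.5000; T[1,1] = 0.
  T[0,:] = [+0.0000, +0.1000, +0.3000, -0.3000]
  T[1,:] = [+0.5000, +0.0000, -0.6667, -0.1667]
  T[2,:] = [+0.3571, +0.0714, +0.0000, -0.2857]
  T[3,:] = [-0.0556, +0.3333, -0.3333, +0.0000]
|eigenvalues of T|: 0.5501, 0.3929, 0.2738, 0.2738.
ρ = 0.5501; 0.5501 < 1 ⇒ converges.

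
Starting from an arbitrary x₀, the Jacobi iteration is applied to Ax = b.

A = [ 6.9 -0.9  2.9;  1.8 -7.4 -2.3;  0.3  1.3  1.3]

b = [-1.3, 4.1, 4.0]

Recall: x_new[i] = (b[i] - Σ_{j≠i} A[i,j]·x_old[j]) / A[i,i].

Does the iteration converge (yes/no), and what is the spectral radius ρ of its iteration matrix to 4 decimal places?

Write A = D+L+U with D = diag(6.9, -7.4, 1.3).
Jacobi: T = -D⁻¹(L+U), T[0,2] = -(2.9)/(6.9) = -0.4203; T[0,0] = 0.
  T[0,:] = [+0.0000  +0.1304  -0.4203]
  T[1,:] = [+0.2432  +0.0000  -0.3108]
  T[2,:] = [-0.2308  -1.0000  +0.0000]
moduli |λ_i(T)| = 0.7651, 0.4048, 0.3603.
ρ(T) = max|λ| = 0.7651; 0.7651 < 1: convergent.

yes, ρ = 0.7651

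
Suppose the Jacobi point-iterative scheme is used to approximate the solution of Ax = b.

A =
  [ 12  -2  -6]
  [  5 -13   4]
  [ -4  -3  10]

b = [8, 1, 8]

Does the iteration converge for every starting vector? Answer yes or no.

Split A = D + L + U, D = diag(12, -13, 10).
Jacobi T = -D⁻¹(L+U): T[2,1] = -(-3)/(10) = +0.3000; T[2,2] = 0.
  T[0,:] = [+0.0000 +0.1667 +0.5000]
  T[1,:] = [+0.3846 +0.0000 +0.3077]
  T[2,:] = [+0.4000 +0.3000 +0.0000]
|roots of det(T-λI)|: 0.6859, 0.4028, 0.2831.
ρ(T) = max|λ| = 0.6859; 0.6859 < 1: convergent.

yes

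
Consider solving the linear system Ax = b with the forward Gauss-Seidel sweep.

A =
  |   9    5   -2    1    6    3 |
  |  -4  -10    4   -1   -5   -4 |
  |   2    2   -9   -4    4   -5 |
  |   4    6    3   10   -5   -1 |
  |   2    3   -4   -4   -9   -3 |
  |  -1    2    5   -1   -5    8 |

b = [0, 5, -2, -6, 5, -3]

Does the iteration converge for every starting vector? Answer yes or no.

no

Write A = D+L+U with D = diag(9, -10, -9, 10, -9, 8).
GS T = -(D+L)⁻¹U: row 0 first, T[0,2] = -(-2)/(9) = +0.2222; later rows by forward substitution.
  T[0,:] = [+0.0000 -0.5556 +0.2222 -0.1111 -0.6667 -0.3333]
  T[1,:] = [+0.0000 +0.2222 +0.3111 -0.0556 -0.2333 -0.2667]
  T[2,:] = [+0.0000 -0.0741 +0.1185 -0.4815 +0.2444 -0.6889]
  T[3,:] = [+0.0000 +0.1111 -0.3111 +0.2222 +0.8333 +0.6000]
  T[4,:] = [+0.0000 -0.0658 +0.2387 +0.0720 -0.7049 -0.4568]
  T[5,:] = [+0.0000 -0.1060 -0.0138 +0.3737 -0.5142 +0.2451]
|λ(T)| sorted: 1.1388, 0.9063, 0.2500, 0.0893, 0.0893, 0.0000.
ρ(T) = max|λ| = 1.1388; 1.1388 > 1 ⇒ diverges.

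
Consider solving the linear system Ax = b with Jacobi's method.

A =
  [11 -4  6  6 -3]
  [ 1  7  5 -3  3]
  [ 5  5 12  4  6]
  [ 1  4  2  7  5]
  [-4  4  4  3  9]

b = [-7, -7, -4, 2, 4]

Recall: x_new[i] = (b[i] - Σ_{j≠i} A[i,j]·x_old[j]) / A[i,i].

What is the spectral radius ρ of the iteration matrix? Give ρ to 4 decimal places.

A = D + L + U where D = diag(11, 7, 12, 7, 9).
Jacobi T = -D⁻¹(L+U): T[1,0] = -(1)/(7) = -0.1429; T[1,1] = 0.
  T[0,:] = [+0.0000  +0.3636  -0.5455  -0.5455  +0.2727]
  T[1,:] = [-0.1429  +0.0000  -0.7143  +0.4286  -0.4286]
  T[2,:] = [-0.4167  -0.4167  +0.0000  -0.3333  -0.5000]
  T[3,:] = [-0.1429  -0.5714  -0.2857  +0.0000  -0.7143]
  T[4,:] = [+0.4444  -0.4444  -0.4444  -0.3333  +0.0000]
eigenvalue magnitudes: 1.1552, 0.9096, 0.5253, 0.2913, 0.2913.
ρ = 1.1552; 1.1552 > 1, so it fails to converge.

1.1552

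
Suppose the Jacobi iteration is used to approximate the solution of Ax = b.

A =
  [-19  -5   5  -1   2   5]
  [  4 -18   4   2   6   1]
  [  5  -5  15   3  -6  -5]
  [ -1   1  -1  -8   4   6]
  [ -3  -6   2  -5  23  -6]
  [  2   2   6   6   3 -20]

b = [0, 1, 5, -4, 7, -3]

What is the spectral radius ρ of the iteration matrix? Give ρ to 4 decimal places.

Split A = D + L + U, D = diag(-19, -18, 15, -8, 23, -20).
Jacobi T = -D⁻¹(L+U): T[1,2] = -(4)/(-18) = +0.2222; T[1,1] = 0.
  T[0,:] = [+0.0000  -0.2632  +0.2632  -0.0526  +0.1053  +0.2632]
  T[1,:] = [+0.2222  +0.0000  +0.2222  +0.1111  +0.3333  +0.0556]
  T[2,:] = [-0.3333  +0.3333  +0.0000  -0.2000  +0.4000  +0.3333]
  T[3,:] = [-0.1250  +0.1250  -0.1250  +0.0000  +0.5000  +0.7500]
  T[4,:] = [+0.1304  +0.2609  -0.0870  +0.2174  +0.0000  +0.2609]
  T[5,:] = [+0.1000  +0.1000  +0.3000  +0.3000  +0.1500  +0.0000]
|λ(T)| sorted: 0.8589, 0.5896, 0.4143, 0.3159, 0.3159, 0.1725.
ρ = 0.8589; 0.8589 < 1, so it converges for any x₀.

0.8589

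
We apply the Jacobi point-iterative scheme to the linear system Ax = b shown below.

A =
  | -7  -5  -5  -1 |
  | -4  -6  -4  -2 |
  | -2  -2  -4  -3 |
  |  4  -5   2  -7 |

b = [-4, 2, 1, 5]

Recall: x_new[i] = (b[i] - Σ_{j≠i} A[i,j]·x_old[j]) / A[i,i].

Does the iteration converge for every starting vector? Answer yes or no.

no

Write A = D+L+U with D = diag(-7, -6, -4, -7).
Jacobi: T = -D⁻¹(L+U), T[1,3] = -(-2)/(-6) = -0.3333; T[1,1] = 0.
  T[0,:] = [+0.0000  -0.7143  -0.7143  -0.1429]
  T[1,:] = [-0.6667  +0.0000  -0.6667  -0.3333]
  T[2,:] = [-0.5000  -0.5000  +0.0000  -0.7500]
  T[3,:] = [+0.5714  -0.7143  +0.2857  +0.0000]
|roots of det(T-λI)|: 1.2016, 0.8011, 0.3614, 0.0391.
ρ = 1.2016; 1.2016 > 1: divergent.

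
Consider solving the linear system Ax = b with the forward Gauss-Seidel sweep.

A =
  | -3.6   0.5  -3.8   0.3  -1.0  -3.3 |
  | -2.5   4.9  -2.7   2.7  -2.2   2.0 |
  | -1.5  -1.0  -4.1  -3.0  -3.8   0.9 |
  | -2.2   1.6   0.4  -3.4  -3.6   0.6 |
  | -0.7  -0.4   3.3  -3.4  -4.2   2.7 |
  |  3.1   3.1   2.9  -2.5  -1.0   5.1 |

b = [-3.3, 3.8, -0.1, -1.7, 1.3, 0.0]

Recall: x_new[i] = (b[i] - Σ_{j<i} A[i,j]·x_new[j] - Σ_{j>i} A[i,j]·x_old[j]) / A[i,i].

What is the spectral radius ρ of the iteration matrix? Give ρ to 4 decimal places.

1.1957

A = D + L + U where D = diag(-3.6, 4.9, -4.1, -3.4, -4.2, 5.1).
GS T = -(D+L)⁻¹U: row 0 first, T[0,1] = -(0.5)/(-3.6) = +0.1389; later rows by forward substitution.
  T[0,:] = [+0.0000, +0.1389, -1.0556, +0.0833, -0.2778, -0.9167]
  T[1,:] = [+0.0000, +0.0709, +0.0125, -0.5085, +0.3073, -0.8759]
  T[2,:] = [+0.0000, -0.0681, +0.3831, -0.6382, -0.9001, +0.7685]
  T[3,:] = [+0.0000, -0.0645, +0.7340, -0.3683, -0.8404, +0.4479]
  T[4,:] = [+0.0000, -0.0312, -0.1184, -0.1687, -0.0099, +1.1203]
  T[5,:] = [+0.0000, -0.1265, +0.7527, +0.4077, +0.0800, +1.0918]
|roots of det(T-λI)|: 1.1957, 0.9152, 0.8857, 0.1546, 0.1546, 0.0000.
spectral radius ρ = 1.1957; 1.1957 > 1: divergent.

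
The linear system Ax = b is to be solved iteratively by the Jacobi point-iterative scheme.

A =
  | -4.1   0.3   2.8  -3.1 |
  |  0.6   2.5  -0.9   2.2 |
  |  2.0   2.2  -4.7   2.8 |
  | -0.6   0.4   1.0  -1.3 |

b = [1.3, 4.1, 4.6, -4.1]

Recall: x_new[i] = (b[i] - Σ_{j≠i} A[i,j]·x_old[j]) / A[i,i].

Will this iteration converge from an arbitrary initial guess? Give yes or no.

no

Let D = diag(-4.1, 2.5, -4.7, -1.3); L, U the strict triangles.
Jacobi: T = -D⁻¹(L+U), T[1,3] = -(2.2)/(2.5) = -0.8800; T[1,1] = 0.
  T[0,:] = [+0.0000 +0.0732 +0.6829 -0.7561]
  T[1,:] = [-0.2400 +0.0000 +0.3600 -0.8800]
  T[2,:] = [+0.4255 +0.4681 +0.0000 +0.5957]
  T[3,:] = [-0.4615 +0.3077 +0.7692 +0.0000]
eigenvalue magnitudes: 1.2601, 0.5372, 0.5372, 0.3551.
ρ = 1.2601; 1.2601 > 1 ⇒ diverges.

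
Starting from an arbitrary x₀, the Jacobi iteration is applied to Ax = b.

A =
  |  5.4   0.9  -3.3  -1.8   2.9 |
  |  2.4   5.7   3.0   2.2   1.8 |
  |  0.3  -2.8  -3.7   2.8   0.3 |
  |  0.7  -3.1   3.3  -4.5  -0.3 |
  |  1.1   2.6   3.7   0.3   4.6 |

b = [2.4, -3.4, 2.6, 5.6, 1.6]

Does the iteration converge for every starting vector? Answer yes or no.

Let D = diag(5.4, 5.7, -3.7, -4.5, 4.6); L, U the strict triangles.
Jacobi T = -D⁻¹(L+U): T[1,2] = -(3)/(5.7) = -0.5263; T[1,1] = 0.
  T[0,:] = [+0.0000  -0.1667  +0.6111  +0.3333  -0.5370]
  T[1,:] = [-0.4211  +0.0000  -0.5263  -0.3860  -0.3158]
  T[2,:] = [+0.0811  -0.7568  +0.0000  +0.7568  +0.0811]
  T[3,:] = [+0.1556  -0.6889  +0.7333  +0.0000  -0.0667]
  T[4,:] = [-0.2391  -0.5652  -0.8043  -0.0652  +0.0000]
eigenvalue magnitudes: 1.4338, 0.8414, 0.7715, 0.2422, 0.2422.
ρ = 1.4338; 1.4338 > 1, so it fails to converge.

no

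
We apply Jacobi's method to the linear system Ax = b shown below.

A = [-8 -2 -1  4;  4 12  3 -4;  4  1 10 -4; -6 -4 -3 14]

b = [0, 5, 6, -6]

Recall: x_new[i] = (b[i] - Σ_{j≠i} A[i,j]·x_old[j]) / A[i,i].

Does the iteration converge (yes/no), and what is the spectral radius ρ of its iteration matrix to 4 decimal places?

Write A = D+L+U with D = diag(-8, 12, 10, 14).
Jacobi T = -D⁻¹(L+U): T[0,2] = -(-1)/(-8) = -0.1250; T[0,0] = 0.
  T[0,:] = [+0.0000 -0.2500 -0.1250 +0.5000]
  T[1,:] = [-0.3333 +0.0000 -0.2500 +0.3333]
  T[2,:] = [-0.4000 -0.1000 +0.0000 +0.4000]
  T[3,:] = [+0.4286 +0.2857 +0.2143 +0.0000]
moduli |λ_i(T)| = 0.9049, 0.4557, 0.2462, 0.2462.
ρ(T) = max|λ| = 0.9049; 0.9049 < 1: convergent.

yes, ρ = 0.9049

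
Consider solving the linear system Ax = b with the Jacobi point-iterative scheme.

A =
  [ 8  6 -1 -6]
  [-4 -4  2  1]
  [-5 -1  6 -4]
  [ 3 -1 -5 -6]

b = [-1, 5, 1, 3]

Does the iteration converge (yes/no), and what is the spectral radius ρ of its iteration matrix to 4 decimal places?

Let D = diag(8, -4, 6, -6); L, U the strict triangles.
T_J = -D⁻¹(L+U): T[1,0] = -(-4)/(-4) = -1.0000; T[1,1] = 0.
  T[0,:] = [+0.0000, -0.7500, +0.1250, +0.7500]
  T[1,:] = [-1.0000, +0.0000, +0.5000, +0.2500]
  T[2,:] = [+0.8333, +0.1667, +0.0000, +0.6667]
  T[3,:] = [+0.5000, -0.1667, -0.8333, +0.0000]
eigenvalue magnitudes: 1.2915, 0.7323, 0.7323, 0.6693.
ρ(T) = max|λ| = 1.2915; 1.2915 > 1, so it fails to converge.

no, ρ = 1.2915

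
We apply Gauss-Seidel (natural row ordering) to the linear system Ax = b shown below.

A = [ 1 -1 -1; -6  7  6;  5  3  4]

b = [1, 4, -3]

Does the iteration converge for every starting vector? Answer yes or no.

no

Let D = diag(1, 7, 4); L, U the strict triangles.
GS T = -(D+L)⁻¹U: row 0 first, T[0,2] = -(-1)/(1) = +1.0000; later rows by forward substitution.
  T[0,:] = [+0.0000 +1.0000 +1.0000]
  T[1,:] = [+0.0000 +0.8571 -0.0000]
  T[2,:] = [+0.0000 -1.8929 -1.2500]
|eigenvalues of T|: 1.2500, 0.8571, 0.0000.
spectral radius ρ = 1.2500; 1.2500 > 1: divergent.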